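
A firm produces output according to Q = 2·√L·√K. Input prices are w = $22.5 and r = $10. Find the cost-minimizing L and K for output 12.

L* = 4, K* = 9

Cost minimization requires the marginal rate of technical substitution to equal the input-price ratio: MP_L/MP_K = w/r.
Here MP_L/MP_K = (1/2)·(K/L)/(1/2) = (K/L). Setting this equal to 22.5/10 = 2.25 gives K = 2.25L.
Substituting into Q = 12: 2·L^(1/2)·(2.25L)^(1/2) = 12.
Solving, L = 4 and K = 9.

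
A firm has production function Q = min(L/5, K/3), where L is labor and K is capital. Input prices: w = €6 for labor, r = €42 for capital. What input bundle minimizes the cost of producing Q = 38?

With a fixed-proportions technology, the cost-minimizing bundle uses no slack in either input: L/5 = K/3 = Q.
So L = 5·38 = 190 and K = 3·38 = 114.

L* = 190, K* = 114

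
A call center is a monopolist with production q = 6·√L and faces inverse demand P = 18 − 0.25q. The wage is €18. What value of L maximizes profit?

L* = 4

Marginal revenue from the inverse demand is MR = 18 − 0.5q.
The marginal product is MP_L = 3·L^(-1/2).
A monopolist hires until marginal revenue product equals the wage: MR·MP_L = w.
At L, q = 6·√L. Substituting and solving: (18 − 3·√L)·3·L^(-1/2) = 18 gives L = 4.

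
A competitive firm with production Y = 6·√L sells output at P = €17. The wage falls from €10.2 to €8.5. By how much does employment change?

From P·MP_L = w with MP_L = 3·L^(-1/2), the labor demand is L(w) = (51/w)^(2).
At w = 10.2: L = 25. At w = 8.5: L = 36.
ΔL = 36 − 25 = 11.

ΔL = 11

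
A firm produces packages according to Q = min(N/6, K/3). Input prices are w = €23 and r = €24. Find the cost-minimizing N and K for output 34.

With a fixed-proportions technology, the cost-minimizing bundle uses no slack in either input: N/6 = K/3 = Q.
So N = 6·34 = 204 and K = 3·34 = 102.

N* = 204, K* = 102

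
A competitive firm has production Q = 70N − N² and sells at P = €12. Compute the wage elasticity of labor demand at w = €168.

ε = -0.25

From P·MP_N = w with MP_N = 70 − 2N, labor demand is N(w) = (70 − w/12)/2.
dN/dw = −1/(24) = -1/24.
At w = 168, N = 28, so ε = (dN/dw)·(w/N) = (-1/24)·(168/28) = -0.25.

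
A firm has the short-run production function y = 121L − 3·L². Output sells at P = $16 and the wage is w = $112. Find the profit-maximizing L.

The marginal product of L is MP_L = 121 − 6L.
A price-taking firm hires until the value of the marginal product equals the wage: P·MP_L = w, so 16·(121 − 6L) = 112.
Then 121 − 6L = 7, giving L = 19.

L* = 19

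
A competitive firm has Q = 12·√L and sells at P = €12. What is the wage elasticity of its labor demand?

MP_L = (1/2)·12·L^(-1/2), so P·MP_L = w gives 72·L^(-1/2) = w.
Solving, L(w) = (72/w)^(2). This is a constant-elasticity form: L ∝ w^(−2), so ε = −2.

ε = -2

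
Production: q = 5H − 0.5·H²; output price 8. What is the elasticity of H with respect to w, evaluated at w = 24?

From P·MP_H = w with MP_H = 5 − H, labor demand is H(w) = 5 − w/8.
dH/dw = −1/(8) = -0.125.
At w = 24, H = 2, so ε = (dH/dw)·(w/H) = (-0.125)·(24/2) = -1.5.

ε = -1.5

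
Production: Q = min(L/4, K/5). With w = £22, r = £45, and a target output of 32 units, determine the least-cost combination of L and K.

With a fixed-proportions technology, the cost-minimizing bundle uses no slack in either input: L/4 = K/5 = Q.
So L = 4·32 = 128 and K = 5·32 = 160.

L* = 128, K* = 160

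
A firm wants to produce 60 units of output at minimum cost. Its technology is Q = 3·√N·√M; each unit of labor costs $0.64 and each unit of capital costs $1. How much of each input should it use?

Cost minimization requires the marginal rate of technical substitution to equal the input-price ratio: MP_N/MP_M = w/r.
Here MP_N/MP_M = (1/2)·(M/N)/(1/2) = (M/N). Setting this equal to 0.64/1 = 0.64 gives M = 0.64N.
Substituting into Q = 60: 3·N^(1/2)·(0.64N)^(1/2) = 60.
Solving, N = 25 and M = 16.

N* = 25, M* = 16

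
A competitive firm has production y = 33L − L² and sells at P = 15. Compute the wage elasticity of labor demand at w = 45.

From P·MP_L = w with MP_L = 33 − 2L, labor demand is L(w) = (33 − w/15)/2.
dL/dw = −1/(30) = -1/30.
At w = 45, L = 15, so ε = (dL/dw)·(w/L) = (-1/30)·(45/15) = -0.1.

ε = -0.1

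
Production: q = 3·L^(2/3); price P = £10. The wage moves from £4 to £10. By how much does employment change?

From P·MP_L = w with MP_L = 2·L^(-1/3), the labor demand is L(w) = (20/w)^(3).
At w = 4: L = 125. At w = 10: L = 8.
ΔL = 8 − 125 = -117.

ΔL = -117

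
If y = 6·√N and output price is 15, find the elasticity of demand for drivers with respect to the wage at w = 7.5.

MP_N = (1/2)·6·N^(-1/2), so P·MP_N = w gives 45·N^(-1/2) = w.
Solving, N(w) = (45/w)^(2). This is a constant-elasticity form: N ∝ w^(−2), so ε = −2.

ε = -2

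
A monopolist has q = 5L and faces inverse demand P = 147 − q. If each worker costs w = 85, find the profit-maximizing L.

L* = 13

Marginal revenue from the inverse demand is MR = 147 − 2q.
The marginal product is MP_L = 5.
A monopolist hires until marginal revenue product equals the wage: MR·MP_L = w.
(147 − 10L)·5 = 85, so L = 13.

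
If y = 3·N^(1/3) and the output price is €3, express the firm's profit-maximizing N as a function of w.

MP_N = (1/3)·3·N^(-2/3) = N^(-2/3).
Setting P·MP_N = w: 3·N^(-2/3) = w.
Solving for N: N^(-2/3) = w/3, so N = (3/w)^(3/2).

N(w) = (3/w)^(3/2)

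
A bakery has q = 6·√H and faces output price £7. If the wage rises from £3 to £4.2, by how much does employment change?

ΔH = -24

From P·MP_H = w with MP_H = 3·H^(-1/2), the labor demand is H(w) = (21/w)^(2).
At w = 3: H = 49. At w = 4.2: H = 25.
ΔH = 25 − 49 = -24.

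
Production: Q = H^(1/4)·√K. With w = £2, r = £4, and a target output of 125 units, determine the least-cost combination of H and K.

Cost minimization requires the marginal rate of technical substitution to equal the input-price ratio: MP_H/MP_K = w/r.
Here MP_H/MP_K = (1/4)·(K/H)/(1/2) = 0.5·(K/H). Setting this equal to 2/4 = 0.5 gives K = H.
Substituting into Q = 125: H^(1/4)·(H)^(1/2) = 125.
Solving, H = 625 and K = 625.

H* = 625, K* = 625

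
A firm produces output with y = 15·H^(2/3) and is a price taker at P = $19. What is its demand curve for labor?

MP_H = (2/3)·15·H^(-1/3) = 10·H^(-1/3).
Setting P·MP_H = w: 190·H^(-1/3) = w.
Solving for H: H^(-1/3) = w/190, so H = (190/w)^(3).

H(w) = 6859000/w³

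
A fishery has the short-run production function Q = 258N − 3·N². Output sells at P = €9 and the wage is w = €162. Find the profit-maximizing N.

N* = 40

The marginal product of N is MP_N = 258 − 6N.
A price-taking firm hires until the value of the marginal product equals the wage: P·MP_N = w, so 9·(258 − 6N) = 162.
Then 258 − 6N = 18, giving N = 40.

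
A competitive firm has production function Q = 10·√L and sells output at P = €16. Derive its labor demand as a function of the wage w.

MP_L = (1/2)·10·L^(-1/2) = 5·L^(-1/2).
Setting P·MP_L = w: 80·L^(-1/2) = w.
Solving for L: L^(-1/2) = w/80, so L = (80/w)^(2).

L(w) = 6400/w²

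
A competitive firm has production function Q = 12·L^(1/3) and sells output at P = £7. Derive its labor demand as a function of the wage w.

MP_L = (1/3)·12·L^(-2/3) = 4·L^(-2/3).
Setting P·MP_L = w: 28·L^(-2/3) = w.
Solving for L: L^(-2/3) = w/28, so L = (28/w)^(3/2).

L(w) = (28/w)^(3/2)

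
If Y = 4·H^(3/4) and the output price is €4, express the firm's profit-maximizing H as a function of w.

MP_H = (3/4)·4·H^(-1/4) = 3·H^(-1/4).
Setting P·MP_H = w: 12·H^(-1/4) = w.
Solving for H: H^(-1/4) = w/12, so H = (12/w)^(4).

H(w) = 20736/w^(4)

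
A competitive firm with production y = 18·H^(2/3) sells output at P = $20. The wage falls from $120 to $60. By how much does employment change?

ΔH = 56

From P·MP_H = w with MP_H = 12·H^(-1/3), the labor demand is H(w) = (240/w)^(3).
At w = 120: H = 8. At w = 60: H = 64.
ΔH = 64 − 8 = 56.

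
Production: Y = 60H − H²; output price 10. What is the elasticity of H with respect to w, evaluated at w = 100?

From P·MP_H = w with MP_H = 60 − 2H, labor demand is H(w) = (60 − w/10)/2.
dH/dw = −1/(20) = -0.05.
At w = 100, H = 25, so ε = (dH/dw)·(w/H) = (-0.05)·(100/25) = -0.2.

ε = -0.2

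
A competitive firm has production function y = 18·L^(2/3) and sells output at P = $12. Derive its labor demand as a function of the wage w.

L(w) = 2985984/w³

MP_L = (2/3)·18·L^(-1/3) = 12·L^(-1/3).
Setting P·MP_L = w: 144·L^(-1/3) = w.
Solving for L: L^(-1/3) = w/144, so L = (144/w)^(3).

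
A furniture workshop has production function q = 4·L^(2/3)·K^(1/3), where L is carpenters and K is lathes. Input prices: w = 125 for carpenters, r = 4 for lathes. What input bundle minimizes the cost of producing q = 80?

Cost minimization requires the marginal rate of technical substitution to equal the input-price ratio: MP_L/MP_K = w/r.
Here MP_L/MP_K = (2/3)·(K/L)/(1/3) = 2·(K/L). Setting this equal to 125/4 = 31.25 gives K = 15.625L.
Substituting into q = 80: 4·L^(2/3)·(15.625L)^(1/3) = 80.
Solving, L = 8 and K = 125.

L* = 8, K* = 125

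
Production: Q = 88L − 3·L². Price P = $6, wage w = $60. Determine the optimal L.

The marginal product of L is MP_L = 88 − 6L.
A price-taking firm hires until the value of the marginal product equals the wage: P·MP_L = w, so 6·(88 − 6L) = 60.
Then 88 − 6L = 10, giving L = 13.

L* = 13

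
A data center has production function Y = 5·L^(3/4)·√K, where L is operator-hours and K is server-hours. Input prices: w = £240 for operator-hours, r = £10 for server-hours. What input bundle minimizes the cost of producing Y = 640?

Cost minimization requires the marginal rate of technical substitution to equal the input-price ratio: MP_L/MP_K = w/r.
Here MP_L/MP_K = (3/4)·(K/L)/(1/2) = 1.5·(K/L). Setting this equal to 240/10 = 24 gives K = 16L.
Substituting into Y = 640: 5·L^(3/4)·(16L)^(1/2) = 640.
Solving, L = 16 and K = 256.

L* = 16, K* = 256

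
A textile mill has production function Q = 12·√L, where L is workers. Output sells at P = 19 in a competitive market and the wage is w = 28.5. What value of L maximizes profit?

MP_L = (1/2)·12·L^(-1/2) = 6·L^(-1/2).
Profit maximization for a price taker requires P·MP_L = w: 19·6·L^(-1/2) = 28.5.
So L^(-1/2) = 0.25, which gives L = 16.

L* = 16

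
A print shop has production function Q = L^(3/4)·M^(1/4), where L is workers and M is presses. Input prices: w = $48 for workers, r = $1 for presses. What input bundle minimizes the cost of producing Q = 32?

Cost minimization requires the marginal rate of technical substitution to equal the input-price ratio: MP_L/MP_M = w/r.
Here MP_L/MP_M = (3/4)·(M/L)/(1/4) = 3·(M/L). Setting this equal to 48/1 = 48 gives M = 16L.
Substituting into Q = 32: L^(3/4)·(16L)^(1/4) = 32.
Solving, L = 16 and M = 256.

L* = 16, M* = 256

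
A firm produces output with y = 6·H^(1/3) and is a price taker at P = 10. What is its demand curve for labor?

MP_H = (1/3)·6·H^(-2/3) = 2·H^(-2/3).
Setting P·MP_H = w: 20·H^(-2/3) = w.
Solving for H: H^(-2/3) = w/20, so H = (20/w)^(3/2).

H(w) = (20/w)^(3/2)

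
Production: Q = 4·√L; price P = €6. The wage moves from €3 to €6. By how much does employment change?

ΔL = -12

From P·MP_L = w with MP_L = 2·L^(-1/2), the labor demand is L(w) = (12/w)^(2).
At w = 3: L = 16. At w = 6: L = 4.
ΔL = 4 − 16 = -12.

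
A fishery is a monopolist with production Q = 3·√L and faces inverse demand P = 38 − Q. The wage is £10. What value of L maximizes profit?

L* = 9

Marginal revenue from the inverse demand is MR = 38 − 2Q.
The marginal product is MP_L = 1.5·L^(-1/2).
A monopolist hires until marginal revenue product equals the wage: MR·MP_L = w.
At L, Q = 3·√L. Substituting and solving: (38 − 6·√L)·1.5·L^(-1/2) = 10 gives L = 9.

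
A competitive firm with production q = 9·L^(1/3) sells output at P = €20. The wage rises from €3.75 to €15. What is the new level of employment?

L* = 8

From P·MP_L = w with MP_L = 3·L^(-2/3), the labor demand is L(w) = (60/w)^(3/2).
At w = 3.75: L = 64. At w = 15: L = 8.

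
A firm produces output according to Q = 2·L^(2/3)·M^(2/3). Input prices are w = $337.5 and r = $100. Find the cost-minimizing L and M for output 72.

Cost minimization requires the marginal rate of technical substitution to equal the input-price ratio: MP_L/MP_M = w/r.
Here MP_L/MP_M = (2/3)·(M/L)/(2/3) = (M/L). Setting this equal to 337.5/100 = 3.375 gives M = 3.375L.
Substituting into Q = 72: 2·L^(2/3)·(3.375L)^(2/3) = 72.
Solving, L = 8 and M = 27.

L* = 8, M* = 27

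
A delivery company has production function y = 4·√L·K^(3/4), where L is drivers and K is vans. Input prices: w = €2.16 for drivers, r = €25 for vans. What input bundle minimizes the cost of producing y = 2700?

L* = 625, K* = 81

Cost minimization requires the marginal rate of technical substitution to equal the input-price ratio: MP_L/MP_K = w/r.
Here MP_L/MP_K = (1/2)·(K/L)/(3/4) = (2/3)·(K/L). Setting this equal to 2.16/25 = 0.0864 gives K = 0.1296L.
Substituting into y = 2700: 4·L^(1/2)·(0.1296L)^(3/4) = 2700.
Solving, L = 625 and K = 81.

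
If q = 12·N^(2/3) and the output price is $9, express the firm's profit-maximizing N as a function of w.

N(w) = 373248/w³

MP_N = (2/3)·12·N^(-1/3) = 8·N^(-1/3).
Setting P·MP_N = w: 72·N^(-1/3) = w.
Solving for N: N^(-1/3) = w/72, so N = (72/w)^(3).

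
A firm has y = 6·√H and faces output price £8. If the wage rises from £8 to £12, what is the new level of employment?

H* = 4

From P·MP_H = w with MP_H = 3·H^(-1/2), the labor demand is H(w) = (24/w)^(2).
At w = 8: H = 9. At w = 12: H = 4.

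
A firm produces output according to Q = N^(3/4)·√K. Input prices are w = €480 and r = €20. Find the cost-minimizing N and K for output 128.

Cost minimization requires the marginal rate of technical substitution to equal the input-price ratio: MP_N/MP_K = w/r.
Here MP_N/MP_K = (3/4)·(K/N)/(1/2) = 1.5·(K/N). Setting this equal to 480/20 = 24 gives K = 16N.
Substituting into Q = 128: N^(3/4)·(16N)^(1/2) = 128.
Solving, N = 16 and K = 256.

N* = 16, K* = 256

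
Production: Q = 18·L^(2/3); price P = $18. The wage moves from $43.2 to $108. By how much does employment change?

From P·MP_L = w with MP_L = 12·L^(-1/3), the labor demand is L(w) = (216/w)^(3).
At w = 43.2: L = 125. At w = 108: L = 8.
ΔL = 8 − 125 = -117.

ΔL = -117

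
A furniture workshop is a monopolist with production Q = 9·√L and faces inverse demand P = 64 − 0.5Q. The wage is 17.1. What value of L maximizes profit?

Marginal revenue from the inverse demand is MR = 64 − Q.
The marginal product is MP_L = 4.5·L^(-1/2).
A monopolist hires until marginal revenue product equals the wage: MR·MP_L = w.
At L, Q = 9·√L. Substituting and solving: (64 − 9·√L)·4.5·L^(-1/2) = 17.1 gives L = 25.

L* = 25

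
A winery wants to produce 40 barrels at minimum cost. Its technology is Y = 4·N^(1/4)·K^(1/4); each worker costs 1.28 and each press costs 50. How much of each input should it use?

N* = 625, K* = 16

Cost minimization requires the marginal rate of technical substitution to equal the input-price ratio: MP_N/MP_K = w/r.
Here MP_N/MP_K = (1/4)·(K/N)/(1/4) = (K/N). Setting this equal to 1.28/50 = 0.0256 gives K = 0.0256N.
Substituting into Y = 40: 4·N^(1/4)·(0.0256N)^(1/4) = 40.
Solving, N = 625 and K = 16.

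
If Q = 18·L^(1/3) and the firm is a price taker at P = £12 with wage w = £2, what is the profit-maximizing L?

MP_L = (1/3)·18·L^(-2/3) = 6·L^(-2/3).
Profit maximization for a price taker requires P·MP_L = w: 12·6·L^(-2/3) = 2.
So L^(-2/3) = 1/36, which gives L = 216.

L* = 216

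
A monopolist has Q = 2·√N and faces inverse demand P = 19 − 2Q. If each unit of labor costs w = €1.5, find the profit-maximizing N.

N* = 4

Marginal revenue from the inverse demand is MR = 19 − 4Q.
The marginal product is MP_N = N^(-1/2).
A monopolist hires until marginal revenue product equals the wage: MR·MP_N = w.
At N, Q = 2·√N. Substituting and solving: (19 − 8·√N)·N^(-1/2) = 1.5 gives N = 4.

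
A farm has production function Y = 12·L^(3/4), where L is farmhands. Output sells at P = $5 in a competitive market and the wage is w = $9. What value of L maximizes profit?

L* = 625

MP_L = (3/4)·12·L^(-1/4) = 9·L^(-1/4).
Profit maximization for a price taker requires P·MP_L = w: 5·9·L^(-1/4) = 9.
So L^(-1/4) = 0.2, which gives L = 625.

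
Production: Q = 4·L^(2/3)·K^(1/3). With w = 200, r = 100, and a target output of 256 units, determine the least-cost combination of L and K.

Cost minimization requires the marginal rate of technical substitution to equal the input-price ratio: MP_L/MP_K = w/r.
Here MP_L/MP_K = (2/3)·(K/L)/(1/3) = 2·(K/L). Setting this equal to 200/100 = 2 gives K = L.
Substituting into Q = 256: 4·L^(2/3)·(L)^(1/3) = 256.
Solving, L = 64 and K = 64.

L* = 64, K* = 64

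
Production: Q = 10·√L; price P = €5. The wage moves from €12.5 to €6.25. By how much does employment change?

ΔL = 12

From P·MP_L = w with MP_L = 5·L^(-1/2), the labor demand is L(w) = (25/w)^(2).
At w = 12.5: L = 4. At w = 6.25: L = 16.
ΔL = 16 − 4 = 12.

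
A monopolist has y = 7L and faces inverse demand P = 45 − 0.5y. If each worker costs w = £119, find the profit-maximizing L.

Marginal revenue from the inverse demand is MR = 45 − y.
The marginal product is MP_L = 7.
A monopolist hires until marginal revenue product equals the wage: MR·MP_L = w.
(45 − 7L)·7 = 119, so L = 4.

L* = 4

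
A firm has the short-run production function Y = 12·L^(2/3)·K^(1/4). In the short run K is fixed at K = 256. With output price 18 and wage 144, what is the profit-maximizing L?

With K = 256, MP_L = (2/3)·12·L^(-1/3)·256^(1/4) = 32·L^(-1/3).
Profit maximization for a price taker requires P·MP_L = w: 18·32·L^(-1/3) = 144.
So L^(-1/3) = 0.25, which gives L = 64.

L* = 64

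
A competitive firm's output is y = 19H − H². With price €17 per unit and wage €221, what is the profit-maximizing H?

The marginal product of H is MP_H = 19 − 2H.
A price-taking firm hires until the value of the marginal product equals the wage: P·MP_H = w, so 17·(19 − 2H) = 221.
Then 19 − 2H = 13, giving H = 3.

H* = 3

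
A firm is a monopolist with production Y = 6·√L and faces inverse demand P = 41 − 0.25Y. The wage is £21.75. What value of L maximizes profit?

L* = 16

Marginal revenue from the inverse demand is MR = 41 − 0.5Y.
The marginal product is MP_L = 3·L^(-1/2).
A monopolist hires until marginal revenue product equals the wage: MR·MP_L = w.
At L, Y = 6·√L. Substituting and solving: (41 − 3·√L)·3·L^(-1/2) = 21.75 gives L = 16.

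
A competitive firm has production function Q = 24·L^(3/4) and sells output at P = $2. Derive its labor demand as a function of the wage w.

L(w) = 1679616/w^(4)

MP_L = (3/4)·24·L^(-1/4) = 18·L^(-1/4).
Setting P·MP_L = w: 36·L^(-1/4) = w.
Solving for L: L^(-1/4) = w/36, so L = (36/w)^(4).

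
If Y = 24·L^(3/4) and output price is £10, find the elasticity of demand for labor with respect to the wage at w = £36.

MP_L = (3/4)·24·L^(-1/4), so P·MP_L = w gives 180·L^(-1/4) = w.
Solving, L(w) = (180/w)^(4). This is a constant-elasticity form: L ∝ w^(−4), so ε = −4.

ε = -4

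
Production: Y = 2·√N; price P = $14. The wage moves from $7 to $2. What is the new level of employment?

From P·MP_N = w with MP_N = N^(-1/2), the labor demand is N(w) = (14/w)^(2).
At w = 7: N = 4. At w = 2: N = 49.

N* = 49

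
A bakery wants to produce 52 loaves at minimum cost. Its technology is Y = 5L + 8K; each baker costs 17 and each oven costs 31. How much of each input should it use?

L* = 10.4, K* = 0

The inputs are perfect substitutes, so the firm uses whichever has the lower cost per unit of output.
Cost per unit of output via L is w/5 = 3.4; via K it is r/8 = 3.875. L is cheaper.
Producing Y = 52 with L alone: L = 10.4, K = 0.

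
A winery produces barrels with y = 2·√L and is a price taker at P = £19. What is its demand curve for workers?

MP_L = (1/2)·2·L^(-1/2) = L^(-1/2).
Setting P·MP_L = w: 19·L^(-1/2) = w.
Solving for L: L^(-1/2) = w/19, so L = (19/w)^(2).

L(w) = 361/w²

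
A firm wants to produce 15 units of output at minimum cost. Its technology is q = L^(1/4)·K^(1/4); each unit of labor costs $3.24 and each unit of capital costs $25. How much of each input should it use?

L* = 625, K* = 81

Cost minimization requires the marginal rate of technical substitution to equal the input-price ratio: MP_L/MP_K = w/r.
Here MP_L/MP_K = (1/4)·(K/L)/(1/4) = (K/L). Setting this equal to 3.24/25 = 0.1296 gives K = 0.1296L.
Substituting into q = 15: L^(1/4)·(0.1296L)^(1/4) = 15.
Solving, L = 625 and K = 81.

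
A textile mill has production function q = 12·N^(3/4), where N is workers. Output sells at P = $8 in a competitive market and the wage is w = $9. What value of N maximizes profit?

MP_N = (3/4)·12·N^(-1/4) = 9·N^(-1/4).
Profit maximization for a price taker requires P·MP_N = w: 8·9·N^(-1/4) = 9.
So N^(-1/4) = 0.125, which gives N = 4096.

N* = 4096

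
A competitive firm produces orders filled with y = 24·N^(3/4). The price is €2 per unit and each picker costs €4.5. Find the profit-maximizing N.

MP_N = (3/4)·24·N^(-1/4) = 18·N^(-1/4).
Profit maximization for a price taker requires P·MP_N = w: 2·18·N^(-1/4) = 4.5.
So N^(-1/4) = 0.125, which gives N = 4096.

N* = 4096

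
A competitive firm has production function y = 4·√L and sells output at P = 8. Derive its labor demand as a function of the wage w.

MP_L = (1/2)·4·L^(-1/2) = 2·L^(-1/2).
Setting P·MP_L = w: 16·L^(-1/2) = w.
Solving for L: L^(-1/2) = w/16, so L = (16/w)^(2).

L(w) = 256/w²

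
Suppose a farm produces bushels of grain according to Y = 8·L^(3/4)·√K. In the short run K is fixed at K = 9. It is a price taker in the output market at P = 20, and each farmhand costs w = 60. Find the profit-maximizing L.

L* = 1296

With K = 9, MP_L = (3/4)·8·L^(-1/4)·9^(1/2) = 18·L^(-1/4).
Profit maximization for a price taker requires P·MP_L = w: 20·18·L^(-1/4) = 60.
So L^(-1/4) = 1/6, which gives L = 1296.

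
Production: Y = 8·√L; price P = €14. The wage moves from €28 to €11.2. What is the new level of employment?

L* = 25

From P·MP_L = w with MP_L = 4·L^(-1/2), the labor demand is L(w) = (56/w)^(2).
At w = 28: L = 4. At w = 11.2: L = 25.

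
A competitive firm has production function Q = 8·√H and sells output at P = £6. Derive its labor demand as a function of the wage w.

H(w) = 576/w²

MP_H = (1/2)·8·H^(-1/2) = 4·H^(-1/2).
Setting P·MP_H = w: 24·H^(-1/2) = w.
Solving for H: H^(-1/2) = w/24, so H = (24/w)^(2).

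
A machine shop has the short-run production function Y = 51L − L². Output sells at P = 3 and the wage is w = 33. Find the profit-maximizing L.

L* = 20

The marginal product of L is MP_L = 51 − 2L.
A price-taking firm hires until the value of the marginal product equals the wage: P·MP_L = w, so 3·(51 − 2L) = 33.
Then 51 − 2L = 11, giving L = 20.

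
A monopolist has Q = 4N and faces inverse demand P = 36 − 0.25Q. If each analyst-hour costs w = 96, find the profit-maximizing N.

Marginal revenue from the inverse demand is MR = 36 − 0.5Q.
The marginal product is MP_N = 4.
A monopolist hires until marginal revenue product equals the wage: MR·MP_N = w.
(36 − 2N)·4 = 96, so N = 6.

N* = 6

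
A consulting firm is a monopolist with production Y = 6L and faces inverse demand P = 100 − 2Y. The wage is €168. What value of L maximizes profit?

L* = 3

Marginal revenue from the inverse demand is MR = 100 − 4Y.
The marginal product is MP_L = 6.
A monopolist hires until marginal revenue product equals the wage: MR·MP_L = w.
(100 − 24L)·6 = 168, so L = 3.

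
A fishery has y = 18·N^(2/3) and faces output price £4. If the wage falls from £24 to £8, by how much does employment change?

ΔN = 208

From P·MP_N = w with MP_N = 12·N^(-1/3), the labor demand is N(w) = (48/w)^(3).
At w = 24: N = 8. At w = 8: N = 216.
ΔN = 216 − 8 = 208.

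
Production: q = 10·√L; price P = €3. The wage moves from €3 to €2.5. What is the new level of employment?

From P·MP_L = w with MP_L = 5·L^(-1/2), the labor demand is L(w) = (15/w)^(2).
At w = 3: L = 25. At w = 2.5: L = 36.

L* = 36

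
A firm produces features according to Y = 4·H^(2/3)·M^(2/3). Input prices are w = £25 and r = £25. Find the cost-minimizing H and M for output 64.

H* = 8, M* = 8

Cost minimization requires the marginal rate of technical substitution to equal the input-price ratio: MP_H/MP_M = w/r.
Here MP_H/MP_M = (2/3)·(M/H)/(2/3) = (M/H). Setting this equal to 25/25 = 1 gives M = H.
Substituting into Y = 64: 4·H^(2/3)·(H)^(2/3) = 64.
Solving, H = 8 and M = 8.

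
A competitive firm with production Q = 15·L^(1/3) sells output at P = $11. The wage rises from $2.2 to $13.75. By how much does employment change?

From P·MP_L = w with MP_L = 5·L^(-2/3), the labor demand is L(w) = (55/w)^(3/2).
At w = 2.2: L = 125. At w = 13.75: L = 8.
ΔL = 8 − 125 = -117.

ΔL = -117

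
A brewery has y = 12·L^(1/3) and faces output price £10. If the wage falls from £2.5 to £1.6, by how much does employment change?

From P·MP_L = w with MP_L = 4·L^(-2/3), the labor demand is L(w) = (40/w)^(3/2).
At w = 2.5: L = 64. At w = 1.6: L = 125.
ΔL = 125 − 64 = 61.

ΔL = 61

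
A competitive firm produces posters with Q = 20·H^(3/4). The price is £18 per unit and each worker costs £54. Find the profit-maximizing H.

H* = 625

MP_H = (3/4)·20·H^(-1/4) = 15·H^(-1/4).
Profit maximization for a price taker requires P·MP_H = w: 18·15·H^(-1/4) = 54.
So H^(-1/4) = 0.2, which gives H = 625.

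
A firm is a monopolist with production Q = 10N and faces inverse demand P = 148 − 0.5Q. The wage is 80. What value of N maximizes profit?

Marginal revenue from the inverse demand is MR = 148 − Q.
The marginal product is MP_N = 10.
A monopolist hires until marginal revenue product equals the wage: MR·MP_N = w.
(148 − 10N)·10 = 80, so N = 14.

N* = 14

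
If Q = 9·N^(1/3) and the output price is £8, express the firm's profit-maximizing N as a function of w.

N(w) = (24/w)^(3/2)

MP_N = (1/3)·9·N^(-2/3) = 3·N^(-2/3).
Setting P·MP_N = w: 24·N^(-2/3) = w.
Solving for N: N^(-2/3) = w/24, so N = (24/w)^(3/2).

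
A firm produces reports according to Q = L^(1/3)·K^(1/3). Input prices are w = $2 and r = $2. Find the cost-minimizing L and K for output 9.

L* = 27, K* = 27

Cost minimization requires the marginal rate of technical substitution to equal the input-price ratio: MP_L/MP_K = w/r.
Here MP_L/MP_K = (1/3)·(K/L)/(1/3) = (K/L). Setting this equal to 2/2 = 1 gives K = L.
Substituting into Q = 9: L^(1/3)·(L)^(1/3) = 9.
Solving, L = 27 and K = 27.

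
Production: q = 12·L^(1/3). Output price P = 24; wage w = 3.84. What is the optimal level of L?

L* = 125

MP_L = (1/3)·12·L^(-2/3) = 4·L^(-2/3).
Profit maximization for a price taker requires P·MP_L = w: 24·4·L^(-2/3) = 3.84.
So L^(-2/3) = 0.04, which gives L = 125.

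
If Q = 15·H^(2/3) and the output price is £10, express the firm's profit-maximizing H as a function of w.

H(w) = 1000000/w³

MP_H = (2/3)·15·H^(-1/3) = 10·H^(-1/3).
Setting P·MP_H = w: 100·H^(-1/3) = w.
Solving for H: H^(-1/3) = w/100, so H = (100/w)^(3).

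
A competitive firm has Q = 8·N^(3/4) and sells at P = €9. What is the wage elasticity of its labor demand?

ε = -4

MP_N = (3/4)·8·N^(-1/4), so P·MP_N = w gives 54·N^(-1/4) = w.
Solving, N(w) = (54/w)^(4). This is a constant-elasticity form: N ∝ w^(−4), so ε = −4.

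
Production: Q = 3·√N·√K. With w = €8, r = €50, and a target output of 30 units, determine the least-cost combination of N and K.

N* = 25, K* = 4

Cost minimization requires the marginal rate of technical substitution to equal the input-price ratio: MP_N/MP_K = w/r.
Here MP_N/MP_K = (1/2)·(K/N)/(1/2) = (K/N). Setting this equal to 8/50 = 0.16 gives K = 0.16N.
Substituting into Q = 30: 3·N^(1/2)·(0.16N)^(1/2) = 30.
Solving, N = 25 and K = 4.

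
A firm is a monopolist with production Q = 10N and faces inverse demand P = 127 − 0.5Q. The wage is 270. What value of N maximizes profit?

N* = 10

Marginal revenue from the inverse demand is MR = 127 − Q.
The marginal product is MP_N = 10.
A monopolist hires until marginal revenue product equals the wage: MR·MP_N = w.
(127 − 10N)·10 = 270, so N = 10.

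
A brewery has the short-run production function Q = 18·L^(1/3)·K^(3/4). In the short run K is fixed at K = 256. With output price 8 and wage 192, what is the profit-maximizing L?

With K = 256, MP_L = (1/3)·18·L^(-2/3)·256^(3/4) = 384·L^(-2/3).
Profit maximization for a price taker requires P·MP_L = w: 8·384·L^(-2/3) = 192.
So L^(-2/3) = 0.0625, which gives L = 64.

L* = 64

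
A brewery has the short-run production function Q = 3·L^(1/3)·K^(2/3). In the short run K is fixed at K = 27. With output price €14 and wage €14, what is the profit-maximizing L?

With K = 27, MP_L = (1/3)·3·L^(-2/3)·27^(2/3) = 9·L^(-2/3).
Profit maximization for a price taker requires P·MP_L = w: 14·9·L^(-2/3) = 14.
So L^(-2/3) = 1/9, which gives L = 27.

L* = 27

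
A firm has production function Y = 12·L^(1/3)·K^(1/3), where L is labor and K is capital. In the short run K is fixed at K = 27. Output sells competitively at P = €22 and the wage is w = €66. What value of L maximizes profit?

L* = 8

With K = 27, MP_L = (1/3)·12·L^(-2/3)·27^(1/3) = 12·L^(-2/3).
Profit maximization for a price taker requires P·MP_L = w: 22·12·L^(-2/3) = 66.
So L^(-2/3) = 0.25, which gives L = 8.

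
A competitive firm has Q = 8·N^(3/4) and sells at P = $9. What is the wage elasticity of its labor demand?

MP_N = (3/4)·8·N^(-1/4), so P·MP_N = w gives 54·N^(-1/4) = w.
Solving, N(w) = (54/w)^(4). This is a constant-elasticity form: N ∝ w^(−4), so ε = −4.

ε = -4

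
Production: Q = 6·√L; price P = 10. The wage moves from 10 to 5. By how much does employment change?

From P·MP_L = w with MP_L = 3·L^(-1/2), the labor demand is L(w) = (30/w)^(2).
At w = 10: L = 9. At w = 5: L = 36.
ΔL = 36 − 9 = 27.

ΔL = 27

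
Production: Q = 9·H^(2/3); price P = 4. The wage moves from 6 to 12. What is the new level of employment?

H* = 8

From P·MP_H = w with MP_H = 6·H^(-1/3), the labor demand is H(w) = (24/w)^(3).
At w = 6: H = 64. At w = 12: H = 8.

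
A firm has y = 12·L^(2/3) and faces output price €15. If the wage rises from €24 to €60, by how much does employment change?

ΔL = -117

From P·MP_L = w with MP_L = 8·L^(-1/3), the labor demand is L(w) = (120/w)^(3).
At w = 24: L = 125. At w = 60: L = 8.
ΔL = 8 − 125 = -117.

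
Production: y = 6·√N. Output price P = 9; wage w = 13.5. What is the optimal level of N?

N* = 4

MP_N = (1/2)·6·N^(-1/2) = 3·N^(-1/2).
Profit maximization for a price taker requires P·MP_N = w: 9·3·N^(-1/2) = 13.5.
So N^(-1/2) = 0.5, which gives N = 4.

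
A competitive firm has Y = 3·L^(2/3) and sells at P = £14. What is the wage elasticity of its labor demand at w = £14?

ε = -3

MP_L = (2/3)·3·L^(-1/3), so P·MP_L = w gives 28·L^(-1/3) = w.
Solving, L(w) = (28/w)^(3). This is a constant-elasticity form: L ∝ w^(−3), so ε = −3.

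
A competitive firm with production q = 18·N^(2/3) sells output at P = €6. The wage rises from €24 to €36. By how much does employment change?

ΔN = -19

From P·MP_N = w with MP_N = 12·N^(-1/3), the labor demand is N(w) = (72/w)^(3).
At w = 24: N = 27. At w = 36: N = 8.
ΔN = 8 − 27 = -19.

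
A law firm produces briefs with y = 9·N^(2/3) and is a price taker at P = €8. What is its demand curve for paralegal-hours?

N(w) = 110592/w³

MP_N = (2/3)·9·N^(-1/3) = 6·N^(-1/3).
Setting P·MP_N = w: 48·N^(-1/3) = w.
Solving for N: N^(-1/3) = w/48, so N = (48/w)^(3).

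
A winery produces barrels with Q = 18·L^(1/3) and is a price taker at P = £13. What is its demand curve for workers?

L(w) = (78/w)^(3/2)

MP_L = (1/3)·18·L^(-2/3) = 6·L^(-2/3).
Setting P·MP_L = w: 78·L^(-2/3) = w.
Solving for L: L^(-2/3) = w/78, so L = (78/w)^(3/2).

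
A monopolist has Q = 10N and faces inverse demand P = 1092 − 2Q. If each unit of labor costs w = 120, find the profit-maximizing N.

Marginal revenue from the inverse demand is MR = 1092 − 4Q.
The marginal product is MP_N = 10.
A monopolist hires until marginal revenue product equals the wage: MR·MP_N = w.
(1092 − 40N)·10 = 120, so N = 27.

N* = 27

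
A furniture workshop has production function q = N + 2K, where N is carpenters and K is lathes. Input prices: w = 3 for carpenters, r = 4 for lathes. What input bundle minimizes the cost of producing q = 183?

The inputs are perfect substitutes, so the firm uses whichever has the lower cost per unit of output.
Cost per unit of output via N is 3; via K it is 2. K is cheaper.
Producing q = 183 with K alone: N = 0, K = 91.5.

N* = 0, K* = 91.5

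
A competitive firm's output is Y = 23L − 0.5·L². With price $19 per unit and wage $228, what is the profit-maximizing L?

L* = 11

The marginal product of L is MP_L = 23 − L.
A price-taking firm hires until the value of the marginal product equals the wage: P·MP_L = w, so 19·(23 − L) = 228.
Then 23 − L = 12, giving L = 11.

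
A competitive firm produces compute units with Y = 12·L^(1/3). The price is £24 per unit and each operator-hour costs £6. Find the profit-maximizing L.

L* = 64

MP_L = (1/3)·12·L^(-2/3) = 4·L^(-2/3).
Profit maximization for a price taker requires P·MP_L = w: 24·4·L^(-2/3) = 6.
So L^(-2/3) = 0.0625, which gives L = 64.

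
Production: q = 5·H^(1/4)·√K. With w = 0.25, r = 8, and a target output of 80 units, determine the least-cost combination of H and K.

Cost minimization requires the marginal rate of technical substitution to equal the input-price ratio: MP_H/MP_K = w/r.
Here MP_H/MP_K = (1/4)·(K/H)/(1/2) = 0.5·(K/H). Setting this equal to 0.25/8 = 0.03125 gives K = 0.0625H.
Substituting into q = 80: 5·H^(1/4)·(0.0625H)^(1/2) = 80.
Solving, H = 256 and K = 16.

H* = 256, K* = 16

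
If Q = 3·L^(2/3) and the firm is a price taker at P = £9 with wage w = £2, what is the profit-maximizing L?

MP_L = (2/3)·3·L^(-1/3) = 2·L^(-1/3).
Profit maximization for a price taker requires P·MP_L = w: 9·2·L^(-1/3) = 2.
So L^(-1/3) = 1/9, which gives L = 729.

L* = 729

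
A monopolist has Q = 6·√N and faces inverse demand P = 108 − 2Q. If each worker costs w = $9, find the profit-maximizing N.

Marginal revenue from the inverse demand is MR = 108 − 4Q.
The marginal product is MP_N = 3·N^(-1/2).
A monopolist hires until marginal revenue product equals the wage: MR·MP_N = w.
At N, Q = 6·√N. Substituting and solving: (108 − 24·√N)·3·N^(-1/2) = 9 gives N = 16.

N* = 16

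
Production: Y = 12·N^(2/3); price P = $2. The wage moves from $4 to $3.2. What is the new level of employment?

From P·MP_N = w with MP_N = 8·N^(-1/3), the labor demand is N(w) = (16/w)^(3).
At w = 4: N = 64. At w = 3.2: N = 125.

N* = 125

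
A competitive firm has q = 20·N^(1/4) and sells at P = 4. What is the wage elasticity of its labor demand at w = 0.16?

MP_N = (1/4)·20·N^(-3/4), so P·MP_N = w gives 20·N^(-3/4) = w.
Solving, N(w) = (20/w)^(4/3). This is a constant-elasticity form: N ∝ w^(−4/3), so ε = −4/3.

ε = -4/3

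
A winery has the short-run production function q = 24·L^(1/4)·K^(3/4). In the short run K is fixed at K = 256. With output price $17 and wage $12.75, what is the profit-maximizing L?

With K = 256, MP_L = (1/4)·24·L^(-3/4)·256^(3/4) = 384·L^(-3/4).
Profit maximization for a price taker requires P·MP_L = w: 17·384·L^(-3/4) = 12.75.
So L^(-3/4) = 0.001953125, which gives L = 4096.

L* = 4096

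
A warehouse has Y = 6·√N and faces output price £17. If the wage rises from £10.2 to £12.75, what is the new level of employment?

N* = 16

From P·MP_N = w with MP_N = 3·N^(-1/2), the labor demand is N(w) = (51/w)^(2).
At w = 10.2: N = 25. At w = 12.75: N = 16.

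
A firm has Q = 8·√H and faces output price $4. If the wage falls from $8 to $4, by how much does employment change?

From P·MP_H = w with MP_H = 4·H^(-1/2), the labor demand is H(w) = (16/w)^(2).
At w = 8: H = 4. At w = 4: H = 16.
ΔH = 16 − 4 = 12.

ΔH = 12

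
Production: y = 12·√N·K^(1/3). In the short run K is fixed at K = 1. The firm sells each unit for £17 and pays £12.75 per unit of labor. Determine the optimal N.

N* = 64

With K = 1, MP_N = (1/2)·12·N^(-1/2)·1^(1/3) = 6·N^(-1/2).
Profit maximization for a price taker requires P·MP_N = w: 17·6·N^(-1/2) = 12.75.
So N^(-1/2) = 0.125, which gives N = 64.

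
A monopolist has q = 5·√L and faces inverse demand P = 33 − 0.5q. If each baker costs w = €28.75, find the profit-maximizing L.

L* = 4

Marginal revenue from the inverse demand is MR = 33 − q.
The marginal product is MP_L = 2.5·L^(-1/2).
A monopolist hires until marginal revenue product equals the wage: MR·MP_L = w.
At L, q = 5·√L. Substituting and solving: (33 − 5·√L)·2.5·L^(-1/2) = 28.75 gives L = 4.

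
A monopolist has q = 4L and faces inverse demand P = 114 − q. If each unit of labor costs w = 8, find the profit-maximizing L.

Marginal revenue from the inverse demand is MR = 114 − 2q.
The marginal product is MP_L = 4.
A monopolist hires until marginal revenue product equals the wage: MR·MP_L = w.
(114 − 8L)·4 = 8, so L = 14.

L* = 14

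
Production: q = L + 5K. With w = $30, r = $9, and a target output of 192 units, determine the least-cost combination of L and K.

L* = 0, K* = 38.4

The inputs are perfect substitutes, so the firm uses whichever has the lower cost per unit of output.
Cost per unit of output via L is 30; via K it is 1.8. K is cheaper.
Producing q = 192 with K alone: L = 0, K = 38.4.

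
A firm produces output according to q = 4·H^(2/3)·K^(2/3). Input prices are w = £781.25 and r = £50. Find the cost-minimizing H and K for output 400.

H* = 8, K* = 125

Cost minimization requires the marginal rate of technical substitution to equal the input-price ratio: MP_H/MP_K = w/r.
Here MP_H/MP_K = (2/3)·(K/H)/(2/3) = (K/H). Setting this equal to 781.25/50 = 15.625 gives K = 15.625H.
Substituting into q = 400: 4·H^(2/3)·(15.625H)^(2/3) = 400.
Solving, H = 8 and K = 125.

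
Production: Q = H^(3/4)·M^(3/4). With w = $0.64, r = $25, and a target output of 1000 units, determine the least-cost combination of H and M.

Cost minimization requires the marginal rate of technical substitution to equal the input-price ratio: MP_H/MP_M = w/r.
Here MP_H/MP_M = (3/4)·(M/H)/(3/4) = (M/H). Setting this equal to 0.64/25 = 0.0256 gives M = 0.0256H.
Substituting into Q = 1000: H^(3/4)·(0.0256H)^(3/4) = 1000.
Solving, H = 625 and M = 16.

H* = 625, M* = 16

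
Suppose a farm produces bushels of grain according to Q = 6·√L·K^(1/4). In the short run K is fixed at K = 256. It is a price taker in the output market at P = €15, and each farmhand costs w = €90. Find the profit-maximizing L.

L* = 4

With K = 256, MP_L = (1/2)·6·L^(-1/2)·256^(1/4) = 12·L^(-1/2).
Profit maximization for a price taker requires P·MP_L = w: 15·12·L^(-1/2) = 90.
So L^(-1/2) = 0.5, which gives L = 4.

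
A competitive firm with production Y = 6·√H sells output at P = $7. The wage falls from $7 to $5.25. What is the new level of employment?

From P·MP_H = w with MP_H = 3·H^(-1/2), the labor demand is H(w) = (21/w)^(2).
At w = 7: H = 9. At w = 5.25: H = 16.

H* = 16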